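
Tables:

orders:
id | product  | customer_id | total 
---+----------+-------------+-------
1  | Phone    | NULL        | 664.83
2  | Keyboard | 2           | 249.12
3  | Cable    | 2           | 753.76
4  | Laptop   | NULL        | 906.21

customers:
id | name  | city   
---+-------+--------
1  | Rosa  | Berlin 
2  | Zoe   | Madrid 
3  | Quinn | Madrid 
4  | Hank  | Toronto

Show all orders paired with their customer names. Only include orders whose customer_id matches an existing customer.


INNER JOIN keeps only orders rows whose customer_id matches an id in customers. Walk through each order:
  - order 1 (Phone): customer_id=NULL, no match -> dropped
  - order 2 (Keyboard): customer_id=2 -> matches Zoe
  - order 3 (Cable): customer_id=2 -> matches Zoe
  - order 4 (Laptop): customer_id=NULL, no match -> dropped
So 2 of 4 rows are dropped.

SQL:
SELECT a.product, b.name AS customer
FROM orders a
INNER JOIN customers b ON a.customer_id = b.id

Result:
product  | customer
---------+---------
Keyboard | Zoe     
Cable    | Zoe     


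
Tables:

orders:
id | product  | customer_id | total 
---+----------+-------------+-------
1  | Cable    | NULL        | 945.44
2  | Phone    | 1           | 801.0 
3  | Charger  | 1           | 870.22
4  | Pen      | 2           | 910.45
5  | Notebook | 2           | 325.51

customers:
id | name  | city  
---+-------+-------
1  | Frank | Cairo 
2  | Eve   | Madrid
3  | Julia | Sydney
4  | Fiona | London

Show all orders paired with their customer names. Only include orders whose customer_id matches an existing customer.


INNER JOIN keeps only orders rows whose customer_id matches an id in customers. Walk through each order:
  - order 1 (Cable): customer_id=NULL, no match -> dropped
  - order 2 (Phone): customer_id=1 -> matches Frank
  - order 3 (Charger): customer_id=1 -> matches Frank
  - order 4 (Pen): customer_id=2 -> matches Eve
  - order 5 (Notebook): customer_id=2 -> matches Eve
So 1 of 5 rows is dropped.

SQL:
SELECT a.product, b.name AS customer
FROM orders a
INNER JOIN customers b ON a.customer_id = b.id

Result:
product  | customer
---------+---------
Phone    | Frank   
Charger  | Frank   
Pen      | Eve     
Notebook | Eve     


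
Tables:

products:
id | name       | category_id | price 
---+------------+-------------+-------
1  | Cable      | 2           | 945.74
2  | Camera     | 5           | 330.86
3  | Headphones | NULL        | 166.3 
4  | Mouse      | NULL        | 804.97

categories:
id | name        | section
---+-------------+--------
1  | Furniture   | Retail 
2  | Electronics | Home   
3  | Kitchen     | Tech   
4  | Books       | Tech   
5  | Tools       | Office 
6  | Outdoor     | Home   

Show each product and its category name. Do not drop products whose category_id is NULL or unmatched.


LEFT JOIN keeps every row from products (the left table); where category_id has no match in categories, the category columns become NULL. Walk through each product:
  - product 1 (Cable): category_id=2 -> matches Electronics
  - product 2 (Camera): category_id=5 -> matches Tools
  - product 3 (Headphones): category_id=NULL, no match -> kept with NULL
  - product 4 (Mouse): category_id=NULL, no match -> kept with NULL
All 4 rows appear; 2 have NULL category.

SQL:
SELECT a.name, b.name AS category
FROM products a
LEFT JOIN categories b ON a.category_id = b.id

Result:
name       | category   
-----------+------------
Cable      | Electronics
Camera     | Tools      
Headphones | NULL       
Mouse      | NULL       


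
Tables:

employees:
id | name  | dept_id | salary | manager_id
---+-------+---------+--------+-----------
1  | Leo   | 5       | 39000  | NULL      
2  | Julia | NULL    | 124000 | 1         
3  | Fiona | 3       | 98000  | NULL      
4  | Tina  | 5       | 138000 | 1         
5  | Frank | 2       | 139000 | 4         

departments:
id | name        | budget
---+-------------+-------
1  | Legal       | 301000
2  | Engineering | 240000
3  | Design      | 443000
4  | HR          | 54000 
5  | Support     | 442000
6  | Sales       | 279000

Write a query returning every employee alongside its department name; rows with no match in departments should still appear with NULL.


LEFT JOIN keeps every row from employees (the left table); where dept_id has no match in departments, the department columns become NULL. Walk through each employee:
  - employee 1 (Leo): dept_id=5 -> matches Support
  - employee 2 (Julia): dept_id=NULL, no match -> kept with NULL
  - employee 3 (Fiona): dept_id=3 -> matches Design
  - employee 4 (Tina): dept_id=5 -> matches Support
  - employee 5 (Frank): dept_id=2 -> matches Engineering
All 5 rows appear; 1 has NULL department.

SQL:
SELECT a.name, b.name AS department
FROM employees a
LEFT JOIN departments b ON a.dept_id = b.id

Result:
name  | department 
------+------------
Leo   | Support    
Julia | NULL       
Fiona | Design     
Tina  | Support    
Frank | Engineering


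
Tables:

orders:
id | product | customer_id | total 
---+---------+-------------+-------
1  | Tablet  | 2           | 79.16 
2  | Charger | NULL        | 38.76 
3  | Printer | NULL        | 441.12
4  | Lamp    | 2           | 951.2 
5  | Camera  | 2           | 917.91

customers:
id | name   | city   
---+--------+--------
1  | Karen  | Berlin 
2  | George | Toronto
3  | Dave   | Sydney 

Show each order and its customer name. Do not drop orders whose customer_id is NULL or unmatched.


LEFT JOIN keeps every row from orders (the left table); where customer_id has no match in customers, the customer columns become NULL. Walk through each order:
  - order 1 (Tablet): customer_id=2 -> matches George
  - order 2 (Charger): customer_id=NULL, no match -> kept with NULL
  - order 3 (Printer): customer_id=NULL, no match -> kept with NULL
  - order 4 (Lamp): customer_id=2 -> matches George
  - order 5 (Camera): customer_id=2 -> matches George
All 5 rows appear; 2 have NULL customer.

SQL:
SELECT a.product, b.name AS customer
FROM orders a
LEFT JOIN customers b ON a.customer_id = b.id

Result:
product | customer
--------+---------
Tablet  | George  
Charger | NULL    
Printer | NULL    
Lamp    | George  
Camera  | George  


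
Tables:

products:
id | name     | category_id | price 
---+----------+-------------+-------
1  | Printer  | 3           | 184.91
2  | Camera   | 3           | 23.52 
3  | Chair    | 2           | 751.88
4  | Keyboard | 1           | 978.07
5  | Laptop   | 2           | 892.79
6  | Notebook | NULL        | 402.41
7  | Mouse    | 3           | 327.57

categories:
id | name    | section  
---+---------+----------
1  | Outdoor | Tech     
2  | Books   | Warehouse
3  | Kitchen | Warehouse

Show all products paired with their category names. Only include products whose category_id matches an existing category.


INNER JOIN keeps only products rows whose category_id matches an id in categories. Walk through each product:
  - product 1 (Printer): category_id=3 -> matches Kitchen
  - product 2 (Camera): category_id=3 -> matches Kitchen
  - product 3 (Chair): category_id=2 -> matches Books
  - product 4 (Keyboard): category_id=1 -> matches Outdoor
  - product 5 (Laptop): category_id=2 -> matches Books
  - product 6 (Notebook): category_id=NULL, no match -> dropped
  - product 7 (Mouse): category_id=3 -> matches Kitchen
So 1 of 7 rows is dropped.

SQL:
SELECT a.name, b.name AS category
FROM products a
INNER JOIN categories b ON a.category_id = b.id

Result:
name     | category
---------+---------
Printer  | Kitchen 
Camera   | Kitchen 
Chair    | Books   
Keyboard | Outdoor 
Laptop   | Books   
Mouse    | Kitchen 


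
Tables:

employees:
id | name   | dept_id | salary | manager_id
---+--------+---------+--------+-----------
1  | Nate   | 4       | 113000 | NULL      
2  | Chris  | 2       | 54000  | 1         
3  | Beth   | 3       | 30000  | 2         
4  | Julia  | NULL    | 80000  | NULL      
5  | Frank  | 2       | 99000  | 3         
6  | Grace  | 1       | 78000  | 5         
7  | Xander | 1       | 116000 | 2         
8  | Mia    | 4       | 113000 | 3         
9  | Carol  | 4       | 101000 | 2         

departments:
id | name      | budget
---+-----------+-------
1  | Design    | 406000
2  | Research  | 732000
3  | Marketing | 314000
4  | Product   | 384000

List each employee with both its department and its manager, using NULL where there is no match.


Two LEFT JOINs from the same base table employees: one to departments via dept_id, one to employees itself via manager_id. Both are LEFT so every employee is preserved.
Match against departments:
  - employee 1 (Nate): dept_id=4 -> matches Product
  - employee 2 (Chris): dept_id=2 -> matches Research
  - employee 3 (Beth): dept_id=3 -> matches Marketing
  - employee 4 (Julia): dept_id=NULL, no match -> kept with NULL
  - employee 5 (Frank): dept_id=2 -> matches Research
  - employee 6 (Grace): dept_id=1 -> matches Design
  - employee 7 (Xander): dept_id=1 -> matches Design
  - employee 8 (Mia): dept_id=4 -> matches Product
  - employee 9 (Carol): dept_id=4 -> matches Product
Match against employees (self):
  - employee 1 (Nate): manager_id=NULL -> NULL
  - employee 2 (Chris): manager_id=1 -> Nate
  - employee 3 (Beth): manager_id=2 -> Chris
  - employee 4 (Julia): manager_id=NULL -> NULL
  - employee 5 (Frank): manager_id=3 -> Beth
  - employee 6 (Grace): manager_id=5 -> Frank
  - employee 7 (Xander): manager_id=2 -> Chris
  - employee 8 (Mia): manager_id=3 -> Beth
  - employee 9 (Carol): manager_id=2 -> Chris

SQL:
SELECT a.name, b.name AS department, c.name AS manager
FROM employees a
LEFT JOIN departments b ON a.dept_id = b.id
LEFT JOIN employees c ON a.manager_id = c.id

Result:
name   | department | manager
-------+------------+--------
Nate   | Product    | NULL   
Chris  | Research   | Nate   
Beth   | Marketing  | Chris  
Julia  | NULL       | NULL   
Frank  | Research   | Beth   
Grace  | Design     | Frank  
Xander | Design     | Chris  
Mia    | Product    | Beth   
Carol  | Product    | Chris  


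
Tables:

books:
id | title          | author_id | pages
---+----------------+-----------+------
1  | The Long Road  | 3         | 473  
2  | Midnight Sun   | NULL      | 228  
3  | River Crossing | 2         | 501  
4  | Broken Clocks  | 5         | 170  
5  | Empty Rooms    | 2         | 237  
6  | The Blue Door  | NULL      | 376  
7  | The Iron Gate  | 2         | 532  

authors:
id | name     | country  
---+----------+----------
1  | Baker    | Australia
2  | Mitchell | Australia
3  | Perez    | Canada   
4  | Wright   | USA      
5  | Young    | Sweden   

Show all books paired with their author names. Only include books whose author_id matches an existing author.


INNER JOIN keeps only books rows whose author_id matches an id in authors. Walk through each book:
  - book 1 (The Long Road): author_id=3 -> matches Perez
  - book 2 (Midnight Sun): author_id=NULL, no match -> dropped
  - book 3 (River Crossing): author_id=2 -> matches Mitchell
  - book 4 (Broken Clocks): author_id=5 -> matches Young
  - book 5 (Empty Rooms): author_id=2 -> matches Mitchell
  - book 6 (The Blue Door): author_id=NULL, no match -> dropped
  - book 7 (The Iron Gate): author_id=2 -> matches Mitchell
So 2 of 7 rows are dropped.

SQL:
SELECT a.title, b.name AS author
FROM books a
INNER JOIN authors b ON a.author_id = b.id

Result:
title          | author  
---------------+---------
The Long Road  | Perez   
River Crossing | Mitchell
Broken Clocks  | Young   
Empty Rooms    | Mitchell
The Iron Gate  | Mitchell


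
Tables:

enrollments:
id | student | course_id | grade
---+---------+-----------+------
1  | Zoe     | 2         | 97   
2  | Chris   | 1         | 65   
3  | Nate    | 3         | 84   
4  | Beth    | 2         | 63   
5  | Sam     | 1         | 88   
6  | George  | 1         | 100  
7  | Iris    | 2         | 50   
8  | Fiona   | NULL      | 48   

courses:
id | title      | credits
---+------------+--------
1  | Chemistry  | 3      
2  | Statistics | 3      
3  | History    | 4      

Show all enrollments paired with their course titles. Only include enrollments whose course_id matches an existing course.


INNER JOIN keeps only enrollments rows whose course_id matches an id in courses. Walk through each enrollment:
  - enrollment 1 (Zoe): course_id=2 -> matches Statistics
  - enrollment 2 (Chris): course_id=1 -> matches Chemistry
  - enrollment 3 (Nate): course_id=3 -> matches History
  - enrollment 4 (Beth): course_id=2 -> matches Statistics
  - enrollment 5 (Sam): course_id=1 -> matches Chemistry
  - enrollment 6 (George): course_id=1 -> matches Chemistry
  - enrollment 7 (Iris): course_id=2 -> matches Statistics
  - enrollment 8 (Fiona): course_id=NULL, no match -> dropped
So 1 of 8 rows is dropped.

SQL:
SELECT a.student, b.title AS course
FROM enrollments a
INNER JOIN courses b ON a.course_id = b.id

Result:
student | course    
--------+-----------
Zoe     | Statistics
Chris   | Chemistry 
Nate    | History   
Beth    | Statistics
Sam     | Chemistry 
George  | Chemistry 
Iris    | Statistics


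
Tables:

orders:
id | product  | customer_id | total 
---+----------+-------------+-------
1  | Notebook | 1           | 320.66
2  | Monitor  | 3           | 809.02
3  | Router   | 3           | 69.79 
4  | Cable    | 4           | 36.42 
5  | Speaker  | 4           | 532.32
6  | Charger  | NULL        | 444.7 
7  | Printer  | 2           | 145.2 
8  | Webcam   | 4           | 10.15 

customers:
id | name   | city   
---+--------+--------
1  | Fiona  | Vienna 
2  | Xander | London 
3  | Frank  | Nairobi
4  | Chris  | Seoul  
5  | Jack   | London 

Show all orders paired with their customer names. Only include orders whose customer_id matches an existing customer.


INNER JOIN keeps only orders rows whose customer_id matches an id in customers. Walk through each order:
  - order 1 (Notebook): customer_id=1 -> matches Fiona
  - order 2 (Monitor): customer_id=3 -> matches Frank
  - order 3 (Router): customer_id=3 -> matches Frank
  - order 4 (Cable): customer_id=4 -> matches Chris
  - order 5 (Speaker): customer_id=4 -> matches Chris
  - order 6 (Charger): customer_id=NULL, no match -> dropped
  - order 7 (Printer): customer_id=2 -> matches Xander
  - order 8 (Webcam): customer_id=4 -> matches Chris
So 1 of 8 rows is dropped.

SQL:
SELECT a.product, b.name AS customer
FROM orders a
INNER JOIN customers b ON a.customer_id = b.id

Result:
product  | customer
---------+---------
Notebook | Fiona   
Monitor  | Frank   
Router   | Frank   
Cable    | Chris   
Speaker  | Chris   
Printer  | Xander  
Webcam   | Chris   


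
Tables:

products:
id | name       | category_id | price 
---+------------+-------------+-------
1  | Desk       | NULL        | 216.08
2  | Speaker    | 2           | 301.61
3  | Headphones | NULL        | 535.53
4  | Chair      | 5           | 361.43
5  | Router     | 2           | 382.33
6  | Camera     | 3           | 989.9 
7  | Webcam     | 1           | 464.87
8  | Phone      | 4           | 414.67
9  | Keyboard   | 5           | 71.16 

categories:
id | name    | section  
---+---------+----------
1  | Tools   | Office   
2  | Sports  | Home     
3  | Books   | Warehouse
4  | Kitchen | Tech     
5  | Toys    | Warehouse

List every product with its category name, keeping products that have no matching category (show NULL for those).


LEFT JOIN keeps every row from products (the left table); where category_id has no match in categories, the category columns become NULL. Walk through each product:
  - product 1 (Desk): category_id=NULL, no match -> kept with NULL
  - product 2 (Speaker): category_id=2 -> matches Sports
  - product 3 (Headphones): category_id=NULL, no match -> kept with NULL
  - product 4 (Chair): category_id=5 -> matches Toys
  - product 5 (Router): category_id=2 -> matches Sports
  - product 6 (Camera): category_id=3 -> matches Books
  - product 7 (Webcam): category_id=1 -> matches Tools
  - product 8 (Phone): category_id=4 -> matches Kitchen
  - product 9 (Keyboard): category_id=5 -> matches Toys
All 9 rows appear; 2 have NULL category.

SQL:
SELECT a.name, b.name AS category
FROM products a
LEFT JOIN categories b ON a.category_id = b.id

Result:
name       | category
-----------+---------
Desk       | NULL    
Speaker    | Sports  
Headphones | NULL    
Chair      | Toys    
Router     | Sports  
Camera     | Books   
Webcam     | Tools   
Phone      | Kitchen 
Keyboard   | Toys    


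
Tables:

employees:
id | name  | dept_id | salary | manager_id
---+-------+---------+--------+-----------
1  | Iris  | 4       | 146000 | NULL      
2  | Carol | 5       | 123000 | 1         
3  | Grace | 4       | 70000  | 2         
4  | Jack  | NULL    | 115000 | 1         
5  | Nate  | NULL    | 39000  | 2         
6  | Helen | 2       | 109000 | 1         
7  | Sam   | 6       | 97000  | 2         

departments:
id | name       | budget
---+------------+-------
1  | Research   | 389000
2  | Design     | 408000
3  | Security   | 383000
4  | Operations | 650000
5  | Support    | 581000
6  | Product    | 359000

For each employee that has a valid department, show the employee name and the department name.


INNER JOIN keeps only employees rows whose dept_id matches an id in departments. Walk through each employee:
  - employee 1 (Iris): dept_id=4 -> matches Operations
  - employee 2 (Carol): dept_id=5 -> matches Support
  - employee 3 (Grace): dept_id=4 -> matches Operations
  - employee 4 (Jack): dept_id=NULL, no match -> dropped
  - employee 5 (Nate): dept_id=NULL, no match -> dropped
  - employee 6 (Helen): dept_id=2 -> matches Design
  - employee 7 (Sam): dept_id=6 -> matches Product
So 2 of 7 rows are dropped.

SQL:
SELECT a.name, b.name AS department
FROM employees a
INNER JOIN departments b ON a.dept_id = b.id

Result:
name  | department
------+-----------
Iris  | Operations
Carol | Support   
Grace | Operations
Helen | Design    
Sam   | Product   


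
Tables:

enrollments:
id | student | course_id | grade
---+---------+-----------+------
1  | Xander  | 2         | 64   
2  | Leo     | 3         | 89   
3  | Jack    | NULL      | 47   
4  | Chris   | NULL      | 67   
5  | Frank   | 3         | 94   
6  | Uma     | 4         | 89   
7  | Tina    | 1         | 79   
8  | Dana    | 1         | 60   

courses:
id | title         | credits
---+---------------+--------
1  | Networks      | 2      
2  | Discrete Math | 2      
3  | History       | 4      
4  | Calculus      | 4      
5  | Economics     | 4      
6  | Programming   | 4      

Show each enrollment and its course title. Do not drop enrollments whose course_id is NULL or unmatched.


LEFT JOIN keeps every row from enrollments (the left table); where course_id has no match in courses, the course columns become NULL. Walk through each enrollment:
  - enrollment 1 (Xander): course_id=2 -> matches Discrete Math
  - enrollment 2 (Leo): course_id=3 -> matches History
  - enrollment 3 (Jack): course_id=NULL, no match -> kept with NULL
  - enrollment 4 (Chris): course_id=NULL, no match -> kept with NULL
  - enrollment 5 (Frank): course_id=3 -> matches History
  - enrollment 6 (Uma): course_id=4 -> matches Calculus
  - enrollment 7 (Tina): course_id=1 -> matches Networks
  - enrollment 8 (Dana): course_id=1 -> matches Networks
All 8 rows appear; 2 have NULL course.

SQL:
SELECT a.student, b.title AS course
FROM enrollments a
LEFT JOIN courses b ON a.course_id = b.id

Result:
student | course       
--------+--------------
Xander  | Discrete Math
Leo     | History      
Jack    | NULL         
Chris   | NULL         
Frank   | History      
Uma     | Calculus     
Tina    | Networks     
Dana    | Networks     


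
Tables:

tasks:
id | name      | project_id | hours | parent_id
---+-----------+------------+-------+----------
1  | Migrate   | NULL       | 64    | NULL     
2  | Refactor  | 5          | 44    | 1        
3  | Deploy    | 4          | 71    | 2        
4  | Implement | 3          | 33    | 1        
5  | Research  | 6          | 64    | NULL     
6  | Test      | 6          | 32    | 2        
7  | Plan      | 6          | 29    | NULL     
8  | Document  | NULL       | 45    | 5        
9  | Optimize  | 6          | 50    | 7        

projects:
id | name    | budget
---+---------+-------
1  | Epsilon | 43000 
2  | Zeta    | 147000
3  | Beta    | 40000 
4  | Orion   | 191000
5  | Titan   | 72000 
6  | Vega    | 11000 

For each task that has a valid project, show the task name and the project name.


INNER JOIN keeps only tasks rows whose project_id matches an id in projects. Walk through each task:
  - task 1 (Migrate): project_id=NULL, no match -> dropped
  - task 2 (Refactor): project_id=5 -> matches Titan
  - task 3 (Deploy): project_id=4 -> matches Orion
  - task 4 (Implement): project_id=3 -> matches Beta
  - task 5 (Research): project_id=6 -> matches Vega
  - task 6 (Test): project_id=6 -> matches Vega
  - task 7 (Plan): project_id=6 -> matches Vega
  - task 8 (Document): project_id=NULL, no match -> dropped
  - task 9 (Optimize): project_id=6 -> matches Vega
So 2 of 9 rows are dropped.

SQL:
SELECT a.name, b.name AS project
FROM tasks a
INNER JOIN projects b ON a.project_id = b.id

Result:
name      | project
----------+--------
Refactor  | Titan  
Deploy    | Orion  
Implement | Beta   
Research  | Vega   
Test      | Vega   
Plan      | Vega   
Optimize  | Vega   


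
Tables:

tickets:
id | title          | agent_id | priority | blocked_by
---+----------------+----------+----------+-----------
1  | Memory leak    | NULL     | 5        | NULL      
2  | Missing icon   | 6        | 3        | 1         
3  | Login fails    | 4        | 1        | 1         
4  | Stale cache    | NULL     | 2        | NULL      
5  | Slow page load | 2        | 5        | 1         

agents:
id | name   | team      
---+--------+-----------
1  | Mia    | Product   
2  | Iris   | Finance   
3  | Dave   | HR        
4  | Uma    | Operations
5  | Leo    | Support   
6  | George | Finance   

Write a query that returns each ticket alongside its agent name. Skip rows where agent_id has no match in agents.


INNER JOIN keeps only tickets rows whose agent_id matches an id in agents. Walk through each ticket:
  - ticket 1 (Memory leak): agent_id=NULL, no match -> dropped
  - ticket 2 (Missing icon): agent_id=6 -> matches George
  - ticket 3 (Login fails): agent_id=4 -> matches Uma
  - ticket 4 (Stale cache): agent_id=NULL, no match -> dropped
  - ticket 5 (Slow page load): agent_id=2 -> matches Iris
So 2 of 5 rows are dropped.

SQL:
SELECT a.title, b.name AS agent
FROM tickets a
INNER JOIN agents b ON a.agent_id = b.id

Result:
title          | agent 
---------------+-------
Missing icon   | George
Login fails    | Uma   
Slow page load | Iris  


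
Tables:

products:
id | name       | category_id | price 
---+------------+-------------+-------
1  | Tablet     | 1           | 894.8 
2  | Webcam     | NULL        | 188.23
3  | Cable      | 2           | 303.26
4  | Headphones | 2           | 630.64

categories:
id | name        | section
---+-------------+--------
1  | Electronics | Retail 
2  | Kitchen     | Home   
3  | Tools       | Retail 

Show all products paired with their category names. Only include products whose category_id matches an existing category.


INNER JOIN keeps only products rows whose category_id matches an id in categories. Walk through each product:
  - product 1 (Tablet): category_id=1 -> matches Electronics
  - product 2 (Webcam): category_id=NULL, no match -> dropped
  - product 3 (Cable): category_id=2 -> matches Kitchen
  - product 4 (Headphones): category_id=2 -> matches Kitchen
So 1 of 4 rows is dropped.

SQL:
SELECT a.name, b.name AS category
FROM products a
INNER JOIN categories b ON a.category_id = b.id

Result:
name       | category   
-----------+------------
Tablet     | Electronics
Cable      | Kitchen    
Headphones | Kitchen    


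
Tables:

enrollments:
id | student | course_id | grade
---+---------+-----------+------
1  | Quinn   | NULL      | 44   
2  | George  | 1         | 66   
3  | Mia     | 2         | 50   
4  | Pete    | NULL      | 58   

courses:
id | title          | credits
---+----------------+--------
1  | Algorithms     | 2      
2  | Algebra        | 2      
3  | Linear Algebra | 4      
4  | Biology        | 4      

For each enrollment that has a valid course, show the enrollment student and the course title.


INNER JOIN keeps only enrollments rows whose course_id matches an id in courses. Walk through each enrollment:
  - enrollment 1 (Quinn): course_id=NULL, no match -> dropped
  - enrollment 2 (George): course_id=1 -> matches Algorithms
  - enrollment 3 (Mia): course_id=2 -> matches Algebra
  - enrollment 4 (Pete): course_id=NULL, no match -> dropped
So 2 of 4 rows are dropped.

SQL:
SELECT a.student, b.title AS course
FROM enrollments a
INNER JOIN courses b ON a.course_id = b.id

Result:
student | course    
--------+-----------
George  | Algorithms
Mia     | Algebra   


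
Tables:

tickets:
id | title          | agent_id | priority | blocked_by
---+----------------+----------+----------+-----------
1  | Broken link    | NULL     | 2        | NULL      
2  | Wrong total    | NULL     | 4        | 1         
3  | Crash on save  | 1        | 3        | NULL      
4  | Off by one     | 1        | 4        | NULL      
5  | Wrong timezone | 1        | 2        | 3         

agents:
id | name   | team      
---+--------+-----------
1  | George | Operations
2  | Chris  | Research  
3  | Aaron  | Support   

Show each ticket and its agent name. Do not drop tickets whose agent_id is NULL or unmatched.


LEFT JOIN keeps every row from tickets (the left table); where agent_id has no match in agents, the agent columns become NULL. Walk through each ticket:
  - ticket 1 (Broken link): agent_id=NULL, no match -> kept with NULL
  - ticket 2 (Wrong total): agent_id=NULL, no match -> kept with NULL
  - ticket 3 (Crash on save): agent_id=1 -> matches George
  - ticket 4 (Off by one): agent_id=1 -> matches George
  - ticket 5 (Wrong timezone): agent_id=1 -> matches George
All 5 rows appear; 2 have NULL agent.

SQL:
SELECT a.title, b.name AS agent
FROM tickets a
LEFT JOIN agents b ON a.agent_id = b.id

Result:
title          | agent 
---------------+-------
Broken link    | NULL  
Wrong total    | NULL  
Crash on save  | George
Off by one     | George
Wrong timezone | George


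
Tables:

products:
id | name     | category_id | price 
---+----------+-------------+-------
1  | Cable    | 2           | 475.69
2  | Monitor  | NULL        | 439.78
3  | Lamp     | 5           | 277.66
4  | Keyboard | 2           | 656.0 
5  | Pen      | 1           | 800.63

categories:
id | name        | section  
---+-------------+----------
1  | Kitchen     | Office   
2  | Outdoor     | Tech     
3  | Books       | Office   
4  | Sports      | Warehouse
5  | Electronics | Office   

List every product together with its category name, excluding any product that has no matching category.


INNER JOIN keeps only products rows whose category_id matches an id in categories. Walk through each product:
  - product 1 (Cable): category_id=2 -> matches Outdoor
  - product 2 (Monitor): category_id=NULL, no match -> dropped
  - product 3 (Lamp): category_id=5 -> matches Electronics
  - product 4 (Keyboard): category_id=2 -> matches Outdoor
  - product 5 (Pen): category_id=1 -> matches Kitchen
So 1 of 5 rows is dropped.

SQL:
SELECT a.name, b.name AS category
FROM products a
INNER JOIN categories b ON a.category_id = b.id

Result:
name     | category   
---------+------------
Cable    | Outdoor    
Lamp     | Electronics
Keyboard | Outdoor    
Pen      | Kitchen    


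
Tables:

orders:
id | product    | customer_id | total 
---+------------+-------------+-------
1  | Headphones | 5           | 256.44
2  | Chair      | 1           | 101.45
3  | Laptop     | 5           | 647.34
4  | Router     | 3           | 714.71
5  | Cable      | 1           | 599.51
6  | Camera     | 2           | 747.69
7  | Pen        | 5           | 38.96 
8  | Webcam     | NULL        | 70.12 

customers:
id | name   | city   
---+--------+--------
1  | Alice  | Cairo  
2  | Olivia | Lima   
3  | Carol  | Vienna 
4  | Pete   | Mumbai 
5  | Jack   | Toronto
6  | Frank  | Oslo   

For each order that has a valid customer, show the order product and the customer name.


INNER JOIN keeps only orders rows whose customer_id matches an id in customers. Walk through each order:
  - order 1 (Headphones): customer_id=5 -> matches Jack
  - order 2 (Chair): customer_id=1 -> matches Alice
  - order 3 (Laptop): customer_id=5 -> matches Jack
  - order 4 (Router): customer_id=3 -> matches Carol
  - order 5 (Cable): customer_id=1 -> matches Alice
  - order 6 (Camera): customer_id=2 -> matches Olivia
  - order 7 (Pen): customer_id=5 -> matches Jack
  - order 8 (Webcam): customer_id=NULL, no match -> dropped
So 1 of 8 rows is dropped.

SQL:
SELECT a.product, b.name AS customer
FROM orders a
INNER JOIN customers b ON a.customer_id = b.id

Result:
product    | customer
-----------+---------
Headphones | Jack    
Chair      | Alice   
Laptop     | Jack    
Router     | Carol   
Cable      | Alice   
Camera     | Olivia  
Pen        | Jack    


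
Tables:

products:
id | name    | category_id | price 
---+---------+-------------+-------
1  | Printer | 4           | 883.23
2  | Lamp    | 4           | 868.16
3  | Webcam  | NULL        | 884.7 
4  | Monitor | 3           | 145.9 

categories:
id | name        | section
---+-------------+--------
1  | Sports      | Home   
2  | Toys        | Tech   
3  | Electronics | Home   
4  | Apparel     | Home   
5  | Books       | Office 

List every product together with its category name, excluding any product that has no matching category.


INNER JOIN keeps only products rows whose category_id matches an id in categories. Walk through each product:
  - product 1 (Printer): category_id=4 -> matches Apparel
  - product 2 (Lamp): category_id=4 -> matches Apparel
  - product 3 (Webcam): category_id=NULL, no match -> dropped
  - product 4 (Monitor): category_id=3 -> matches Electronics
So 1 of 4 rows is dropped.

SQL:
SELECT a.name, b.name AS category
FROM products a
INNER JOIN categories b ON a.category_id = b.id

Result:
name    | category   
--------+------------
Printer | Apparel    
Lamp    | Apparel    
Monitor | Electronics


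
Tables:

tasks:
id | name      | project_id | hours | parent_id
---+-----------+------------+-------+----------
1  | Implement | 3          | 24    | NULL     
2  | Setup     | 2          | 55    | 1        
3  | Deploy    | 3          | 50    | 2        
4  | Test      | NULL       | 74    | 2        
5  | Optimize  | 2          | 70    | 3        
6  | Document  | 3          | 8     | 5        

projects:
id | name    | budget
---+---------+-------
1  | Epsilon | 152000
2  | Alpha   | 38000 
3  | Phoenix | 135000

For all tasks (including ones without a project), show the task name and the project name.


LEFT JOIN keeps every row from tasks (the left table); where project_id has no match in projects, the project columns become NULL. Walk through each task:
  - task 1 (Implement): project_id=3 -> matches Phoenix
  - task 2 (Setup): project_id=2 -> matches Alpha
  - task 3 (Deploy): project_id=3 -> matches Phoenix
  - task 4 (Test): project_id=NULL, no match -> kept with NULL
  - task 5 (Optimize): project_id=2 -> matches Alpha
  - task 6 (Document): project_id=3 -> matches Phoenix
All 6 rows appear; 1 has NULL project.

SQL:
SELECT a.name, b.name AS project
FROM tasks a
LEFT JOIN projects b ON a.project_id = b.id

Result:
name      | project
----------+--------
Implement | Phoenix
Setup     | Alpha  
Deploy    | Phoenix
Test      | NULL   
Optimize  | Alpha  
Document  | Phoenix


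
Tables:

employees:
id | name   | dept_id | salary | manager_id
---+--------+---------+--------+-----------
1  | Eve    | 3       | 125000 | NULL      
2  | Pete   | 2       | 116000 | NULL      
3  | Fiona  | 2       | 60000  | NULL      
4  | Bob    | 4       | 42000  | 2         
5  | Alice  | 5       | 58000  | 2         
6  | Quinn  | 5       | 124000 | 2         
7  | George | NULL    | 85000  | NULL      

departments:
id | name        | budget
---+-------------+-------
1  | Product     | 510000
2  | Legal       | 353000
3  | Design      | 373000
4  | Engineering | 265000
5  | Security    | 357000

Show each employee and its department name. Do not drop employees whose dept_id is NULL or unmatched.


LEFT JOIN keeps every row from employees (the left table); where dept_id has no match in departments, the department columns become NULL. Walk through each employee:
  - employee 1 (Eve): dept_id=3 -> matches Design
  - employee 2 (Pete): dept_id=2 -> matches Legal
  - employee 3 (Fiona): dept_id=2 -> matches Legal
  - employee 4 (Bob): dept_id=4 -> matches Engineering
  - employee 5 (Alice): dept_id=5 -> matches Security
  - employee 6 (Quinn): dept_id=5 -> matches Security
  - employee 7 (George): dept_id=NULL, no match -> kept with NULL
All 7 rows appear; 1 has NULL department.

SQL:
SELECT a.name, b.name AS department
FROM employees a
LEFT JOIN departments b ON a.dept_id = b.id

Result:
name   | department 
-------+------------
Eve    | Design     
Pete   | Legal      
Fiona  | Legal      
Bob    | Engineering
Alice  | Security   
Quinn  | Security   
George | NULL       


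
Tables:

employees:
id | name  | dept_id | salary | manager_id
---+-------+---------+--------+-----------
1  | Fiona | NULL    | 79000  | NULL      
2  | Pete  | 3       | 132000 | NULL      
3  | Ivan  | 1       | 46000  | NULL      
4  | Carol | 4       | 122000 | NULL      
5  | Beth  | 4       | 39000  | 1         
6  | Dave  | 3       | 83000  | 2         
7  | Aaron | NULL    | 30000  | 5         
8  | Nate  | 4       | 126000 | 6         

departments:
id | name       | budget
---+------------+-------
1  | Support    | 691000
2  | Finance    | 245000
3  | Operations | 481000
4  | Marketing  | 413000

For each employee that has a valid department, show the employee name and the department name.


INNER JOIN keeps only employees rows whose dept_id matches an id in departments. Walk through each employee:
  - employee 1 (Fiona): dept_id=NULL, no match -> dropped
  - employee 2 (Pete): dept_id=3 -> matches Operations
  - employee 3 (Ivan): dept_id=1 -> matches Support
  - employee 4 (Carol): dept_id=4 -> matches Marketing
  - employee 5 (Beth): dept_id=4 -> matches Marketing
  - employee 6 (Dave): dept_id=3 -> matches Operations
  - employee 7 (Aaron): dept_id=NULL, no match -> dropped
  - employee 8 (Nate): dept_id=4 -> matches Marketing
So 2 of 8 rows are dropped.

SQL:
SELECT a.name, b.name AS department
FROM employees a
INNER JOIN departments b ON a.dept_id = b.id

Result:
name  | department
------+-----------
Pete  | Operations
Ivan  | Support   
Carol | Marketing 
Beth  | Marketing 
Dave  | Operations
Nate  | Marketing 


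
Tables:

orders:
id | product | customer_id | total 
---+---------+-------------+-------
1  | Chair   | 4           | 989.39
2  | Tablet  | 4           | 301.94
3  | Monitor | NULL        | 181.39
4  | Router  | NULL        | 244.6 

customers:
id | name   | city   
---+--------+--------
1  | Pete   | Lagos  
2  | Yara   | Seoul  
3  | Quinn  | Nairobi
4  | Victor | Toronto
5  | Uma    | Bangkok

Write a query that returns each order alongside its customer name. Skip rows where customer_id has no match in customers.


INNER JOIN keeps only orders rows whose customer_id matches an id in customers. Walk through each order:
  - order 1 (Chair): customer_id=4 -> matches Victor
  - order 2 (Tablet): customer_id=4 -> matches Victor
  - order 3 (Monitor): customer_id=NULL, no match -> dropped
  - order 4 (Router): customer_id=NULL, no match -> dropped
So 2 of 4 rows are dropped.

SQL:
SELECT a.product, b.name AS customer
FROM orders a
INNER JOIN customers b ON a.customer_id = b.id

Result:
product | customer
--------+---------
Chair   | Victor  
Tablet  | Victor  


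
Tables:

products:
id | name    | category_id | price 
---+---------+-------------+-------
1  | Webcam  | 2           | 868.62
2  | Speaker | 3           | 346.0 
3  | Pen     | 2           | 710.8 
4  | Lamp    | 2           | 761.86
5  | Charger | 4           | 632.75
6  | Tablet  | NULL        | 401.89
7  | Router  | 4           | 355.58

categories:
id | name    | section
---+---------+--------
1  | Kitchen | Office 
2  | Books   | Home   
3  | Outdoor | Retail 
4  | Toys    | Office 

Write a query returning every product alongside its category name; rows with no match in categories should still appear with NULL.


LEFT JOIN keeps every row from products (the left table); where category_id has no match in categories, the category columns become NULL. Walk through each product:
  - product 1 (Webcam): category_id=2 -> matches Books
  - product 2 (Speaker): category_id=3 -> matches Outdoor
  - product 3 (Pen): category_id=2 -> matches Books
  - product 4 (Lamp): category_id=2 -> matches Books
  - product 5 (Charger): category_id=4 -> matches Toys
  - product 6 (Tablet): category_id=NULL, no match -> kept with NULL
  - product 7 (Router): category_id=4 -> matches Toys
All 7 rows appear; 1 has NULL category.

SQL:
SELECT a.name, b.name AS category
FROM products a
LEFT JOIN categories b ON a.category_id = b.id

Result:
name    | category
--------+---------
Webcam  | Books   
Speaker | Outdoor 
Pen     | Books   
Lamp    | Books   
Charger | Toys    
Tablet  | NULL    
Router  | Toys    


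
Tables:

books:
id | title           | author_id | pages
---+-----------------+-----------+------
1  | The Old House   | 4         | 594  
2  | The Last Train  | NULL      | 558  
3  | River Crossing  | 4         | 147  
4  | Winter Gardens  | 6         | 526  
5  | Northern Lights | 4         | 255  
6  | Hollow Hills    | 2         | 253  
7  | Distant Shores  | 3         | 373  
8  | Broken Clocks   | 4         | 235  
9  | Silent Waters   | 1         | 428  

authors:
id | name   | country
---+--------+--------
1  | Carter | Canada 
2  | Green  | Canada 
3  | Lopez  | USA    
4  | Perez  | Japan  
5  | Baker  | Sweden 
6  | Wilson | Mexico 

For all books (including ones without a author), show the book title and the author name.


LEFT JOIN keeps every row from books (the left table); where author_id has no match in authors, the author columns become NULL. Walk through each book:
  - book 1 (The Old House): author_id=4 -> matches Perez
  - book 2 (The Last Train): author_id=NULL, no match -> kept with NULL
  - book 3 (River Crossing): author_id=4 -> matches Perez
  - book 4 (Winter Gardens): author_id=6 -> matches Wilson
  - book 5 (Northern Lights): author_id=4 -> matches Perez
  - book 6 (Hollow Hills): author_id=2 -> matches Green
  - book 7 (Distant Shores): author_id=3 -> matches Lopez
  - book 8 (Broken Clocks): author_id=4 -> matches Perez
  - book 9 (Silent Waters): author_id=1 -> matches Carter
All 9 rows appear; 1 has NULL author.

SQL:
SELECT a.title, b.name AS author
FROM books a
LEFT JOIN authors b ON a.author_id = b.id

Result:
title           | author
----------------+-------
The Old House   | Perez 
The Last Train  | NULL  
River Crossing  | Perez 
Winter Gardens  | Wilson
Northern Lights | Perez 
Hollow Hills    | Green 
Distant Shores  | Lopez 
Broken Clocks   | Perez 
Silent Waters   | Carter


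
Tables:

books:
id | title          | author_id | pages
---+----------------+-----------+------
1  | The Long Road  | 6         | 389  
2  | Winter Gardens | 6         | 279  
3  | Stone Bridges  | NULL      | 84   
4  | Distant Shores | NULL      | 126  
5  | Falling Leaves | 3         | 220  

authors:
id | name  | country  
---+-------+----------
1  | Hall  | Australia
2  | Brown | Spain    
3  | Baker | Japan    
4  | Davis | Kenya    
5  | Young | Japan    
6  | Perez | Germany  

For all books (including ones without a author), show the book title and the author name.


LEFT JOIN keeps every row from books (the left table); where author_id has no match in authors, the author columns become NULL. Walk through each book:
  - book 1 (The Long Road): author_id=6 -> matches Perez
  - book 2 (Winter Gardens): author_id=6 -> matches Perez
  - book 3 (Stone Bridges): author_id=NULL, no match -> kept with NULL
  - book 4 (Distant Shores): author_id=NULL, no match -> kept with NULL
  - book 5 (Falling Leaves): author_id=3 -> matches Baker
All 5 rows appear; 2 have NULL author.

SQL:
SELECT a.title, b.name AS author
FROM books a
LEFT JOIN authors b ON a.author_id = b.id

Result:
title          | author
---------------+-------
The Long Road  | Perez 
Winter Gardens | Perez 
Stone Bridges  | NULL  
Distant Shores | NULL  
Falling Leaves | Baker 
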